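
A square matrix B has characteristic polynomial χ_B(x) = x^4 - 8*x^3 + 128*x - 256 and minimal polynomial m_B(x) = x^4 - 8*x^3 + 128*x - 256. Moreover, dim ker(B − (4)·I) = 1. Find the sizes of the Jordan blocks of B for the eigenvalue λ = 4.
Block sizes for λ = 4: [3]

Step 1 — from the characteristic polynomial, algebraic multiplicity of λ = 4 is 3. From dim ker(B − (4)·I) = 1, there are exactly 1 Jordan blocks for λ = 4.
Step 2 — from the minimal polynomial, the factor (x − 4)^3 tells us the largest block for λ = 4 has size 3.
Step 3 — with total size 3, 1 blocks, and largest block 3, the block sizes (in nonincreasing order) are [3].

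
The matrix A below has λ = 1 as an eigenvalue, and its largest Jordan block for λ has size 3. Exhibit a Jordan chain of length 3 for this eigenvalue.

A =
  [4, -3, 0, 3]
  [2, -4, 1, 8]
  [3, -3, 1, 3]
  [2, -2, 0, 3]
A Jordan chain for λ = 1 of length 3:
v_1 = (9, 15, 9, 6)ᵀ
v_2 = (3, 2, 3, 2)ᵀ
v_3 = (1, 0, 0, 0)ᵀ

Let N = A − (1)·I. We want v_3 with N^3 v_3 = 0 but N^2 v_3 ≠ 0; then v_{j-1} := N · v_j for j = 3, …, 2.

Pick v_3 = (1, 0, 0, 0)ᵀ.
Then v_2 = N · v_3 = (3, 2, 3, 2)ᵀ.
Then v_1 = N · v_2 = (9, 15, 9, 6)ᵀ.

Sanity check: (A − (1)·I) v_1 = (0, 0, 0, 0)ᵀ = 0. ✓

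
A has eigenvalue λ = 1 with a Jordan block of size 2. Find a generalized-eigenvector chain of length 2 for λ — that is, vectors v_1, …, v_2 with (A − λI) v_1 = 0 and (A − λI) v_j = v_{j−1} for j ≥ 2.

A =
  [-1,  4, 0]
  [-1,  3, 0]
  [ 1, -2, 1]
A Jordan chain for λ = 1 of length 2:
v_1 = (-2, -1, 1)ᵀ
v_2 = (1, 0, 0)ᵀ

Let N = A − (1)·I. We want v_2 with N^2 v_2 = 0 but N^1 v_2 ≠ 0; then v_{j-1} := N · v_j for j = 2, …, 2.

Pick v_2 = (1, 0, 0)ᵀ.
Then v_1 = N · v_2 = (-2, -1, 1)ᵀ.

Sanity check: (A − (1)·I) v_1 = (0, 0, 0)ᵀ = 0. ✓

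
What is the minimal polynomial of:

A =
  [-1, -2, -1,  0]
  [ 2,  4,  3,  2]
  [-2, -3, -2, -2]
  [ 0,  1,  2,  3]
x^3 - 3*x^2 + 3*x - 1

The characteristic polynomial is χ_A(x) = (x - 1)^4, so the eigenvalues are known. The minimal polynomial is
  m_A(x) = Π_λ (x − λ)^{k_λ}
where k_λ is the size of the *largest* Jordan block for λ (equivalently, the smallest k with (A − λI)^k v = 0 for every generalised eigenvector v of λ).

  λ = 1: largest Jordan block has size 3, contributing (x − 1)^3

So m_A(x) = (x - 1)^3 = x^3 - 3*x^2 + 3*x - 1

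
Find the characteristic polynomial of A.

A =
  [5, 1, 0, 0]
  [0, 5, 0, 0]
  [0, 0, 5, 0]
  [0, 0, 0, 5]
x^4 - 20*x^3 + 150*x^2 - 500*x + 625

Expanding det(x·I − A) (e.g. by cofactor expansion or by noting that A is similar to its Jordan form J, which has the same characteristic polynomial as A) gives
  χ_A(x) = x^4 - 20*x^3 + 150*x^2 - 500*x + 625
which factors as (x - 5)^4. The eigenvalues (with algebraic multiplicities) are λ = 5 with multiplicity 4.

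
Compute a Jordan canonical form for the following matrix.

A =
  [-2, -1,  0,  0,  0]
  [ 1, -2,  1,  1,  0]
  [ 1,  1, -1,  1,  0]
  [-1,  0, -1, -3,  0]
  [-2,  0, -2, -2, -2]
J_3(-2) ⊕ J_1(-2) ⊕ J_1(-2)

The characteristic polynomial is
  det(x·I − A) = x^5 + 10*x^4 + 40*x^3 + 80*x^2 + 80*x + 32 = (x + 2)^5

Eigenvalues and multiplicities (the geometric multiplicity of λ is n − rank(A − λI), which equals the number of Jordan blocks for λ):
  λ = -2: algebraic multiplicity = 5, geometric multiplicity = 3

Determining the block sizes for each eigenvalue:
  λ = -2: with am = 5 and gm = 3, the partition is not yet determined (e.g. several partitions of 5 into 3 parts exist). Let N = A − (-2)·I. Computing rank(N^1) = 2, rank(N^2) = 1, rank(N^3) = 0; the number of blocks of size ≥ j is rank(N^{j−1}) − rank(N^j), giving [3, 1, 1]. So we have 1 block(s) of size 3, 2 block(s) of size 1 → block sizes [3, 1, 1]

Assembling the blocks gives a Jordan form
J =
  [-2,  1,  0,  0,  0]
  [ 0, -2,  1,  0,  0]
  [ 0,  0, -2,  0,  0]
  [ 0,  0,  0, -2,  0]
  [ 0,  0,  0,  0, -2]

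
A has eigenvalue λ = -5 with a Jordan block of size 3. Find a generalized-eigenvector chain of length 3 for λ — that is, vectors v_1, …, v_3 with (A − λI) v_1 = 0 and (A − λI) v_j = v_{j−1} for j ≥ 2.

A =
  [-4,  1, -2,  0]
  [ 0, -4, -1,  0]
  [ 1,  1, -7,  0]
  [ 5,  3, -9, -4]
A Jordan chain for λ = -5 of length 3:
v_1 = (-1, -1, -1, -1)ᵀ
v_2 = (0, -1, 0, 2)ᵀ
v_3 = (1, -1, 0, 0)ᵀ

Let N = A − (-5)·I. We want v_3 with N^3 v_3 = 0 but N^2 v_3 ≠ 0; then v_{j-1} := N · v_j for j = 3, …, 2.

Pick v_3 = (1, -1, 0, 0)ᵀ.
Then v_2 = N · v_3 = (0, -1, 0, 2)ᵀ.
Then v_1 = N · v_2 = (-1, -1, -1, -1)ᵀ.

Sanity check: (A − (-5)·I) v_1 = (0, 0, 0, 0)ᵀ = 0. ✓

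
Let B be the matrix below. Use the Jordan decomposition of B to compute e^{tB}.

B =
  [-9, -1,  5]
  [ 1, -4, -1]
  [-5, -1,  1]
e^{tB} =
  [-t^2*exp(-4*t)/2 - 5*t*exp(-4*t) + exp(-4*t), -t*exp(-4*t), t^2*exp(-4*t)/2 + 5*t*exp(-4*t)]
  [t*exp(-4*t), exp(-4*t), -t*exp(-4*t)]
  [-t^2*exp(-4*t)/2 - 5*t*exp(-4*t), -t*exp(-4*t), t^2*exp(-4*t)/2 + 5*t*exp(-4*t) + exp(-4*t)]

Strategy: write B = P · J · P⁻¹ where J is a Jordan canonical form, so e^{tB} = P · e^{tJ} · P⁻¹, and e^{tJ} can be computed block-by-block.

B has Jordan form
J =
  [-4,  1,  0]
  [ 0, -4,  1]
  [ 0,  0, -4]
(up to reordering of blocks).

Per-block formulas:
  For a 3×3 Jordan block J_3(-4): exp(t · J_3(-4)) = e^(-4t)·(I + t·N + (t^2/2)·N^2), where N is the 3×3 nilpotent shift.

After assembling e^{tJ} and conjugating by P, we get:

e^{tB} =
  [-t^2*exp(-4*t)/2 - 5*t*exp(-4*t) + exp(-4*t), -t*exp(-4*t), t^2*exp(-4*t)/2 + 5*t*exp(-4*t)]
  [t*exp(-4*t), exp(-4*t), -t*exp(-4*t)]
  [-t^2*exp(-4*t)/2 - 5*t*exp(-4*t), -t*exp(-4*t), t^2*exp(-4*t)/2 + 5*t*exp(-4*t) + exp(-4*t)]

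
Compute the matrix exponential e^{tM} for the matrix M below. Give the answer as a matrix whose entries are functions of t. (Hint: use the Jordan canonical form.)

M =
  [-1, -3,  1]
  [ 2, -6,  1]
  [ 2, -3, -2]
e^{tM} =
  [2*t*exp(-3*t) + exp(-3*t), -3*t*exp(-3*t), t*exp(-3*t)]
  [2*t*exp(-3*t), -3*t*exp(-3*t) + exp(-3*t), t*exp(-3*t)]
  [2*t*exp(-3*t), -3*t*exp(-3*t), t*exp(-3*t) + exp(-3*t)]

Strategy: write M = P · J · P⁻¹ where J is a Jordan canonical form, so e^{tM} = P · e^{tJ} · P⁻¹, and e^{tJ} can be computed block-by-block.

M has Jordan form
J =
  [-3,  1,  0]
  [ 0, -3,  0]
  [ 0,  0, -3]
(up to reordering of blocks).

Per-block formulas:
  For a 2×2 Jordan block J_2(-3): exp(t · J_2(-3)) = e^(-3t)·(I + t·N), where N is the 2×2 nilpotent shift.
  For a 1×1 block at λ = -3: exp(t · [-3]) = [e^(-3t)].

After assembling e^{tJ} and conjugating by P, we get:

e^{tM} =
  [2*t*exp(-3*t) + exp(-3*t), -3*t*exp(-3*t), t*exp(-3*t)]
  [2*t*exp(-3*t), -3*t*exp(-3*t) + exp(-3*t), t*exp(-3*t)]
  [2*t*exp(-3*t), -3*t*exp(-3*t), t*exp(-3*t) + exp(-3*t)]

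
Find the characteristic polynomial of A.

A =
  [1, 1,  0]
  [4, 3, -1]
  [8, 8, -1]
x^3 - 3*x^2 + 3*x - 1

Expanding det(x·I − A) (e.g. by cofactor expansion or by noting that A is similar to its Jordan form J, which has the same characteristic polynomial as A) gives
  χ_A(x) = x^3 - 3*x^2 + 3*x - 1
which factors as (x - 1)^3. The eigenvalues (with algebraic multiplicities) are λ = 1 with multiplicity 3.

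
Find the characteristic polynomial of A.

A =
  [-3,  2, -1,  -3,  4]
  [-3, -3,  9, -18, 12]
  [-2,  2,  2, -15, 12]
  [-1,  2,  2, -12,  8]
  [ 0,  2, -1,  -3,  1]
x^5 + 15*x^4 + 90*x^3 + 270*x^2 + 405*x + 243

Expanding det(x·I − A) (e.g. by cofactor expansion or by noting that A is similar to its Jordan form J, which has the same characteristic polynomial as A) gives
  χ_A(x) = x^5 + 15*x^4 + 90*x^3 + 270*x^2 + 405*x + 243
which factors as (x + 3)^5. The eigenvalues (with algebraic multiplicities) are λ = -3 with multiplicity 5.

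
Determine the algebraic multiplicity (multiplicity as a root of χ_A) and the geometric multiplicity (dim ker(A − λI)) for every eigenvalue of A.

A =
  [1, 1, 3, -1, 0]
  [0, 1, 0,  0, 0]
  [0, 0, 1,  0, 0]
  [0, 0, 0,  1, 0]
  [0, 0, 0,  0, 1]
λ = 1: alg = 5, geom = 4

Step 1 — factor the characteristic polynomial to read off the algebraic multiplicities:
  χ_A(x) = (x - 1)^5

Step 2 — compute geometric multiplicities via the rank-nullity identity g(λ) = n − rank(A − λI):
  rank(A − (1)·I) = 1, so dim ker(A − (1)·I) = n − 1 = 4

Summary:
  λ = 1: algebraic multiplicity = 5, geometric multiplicity = 4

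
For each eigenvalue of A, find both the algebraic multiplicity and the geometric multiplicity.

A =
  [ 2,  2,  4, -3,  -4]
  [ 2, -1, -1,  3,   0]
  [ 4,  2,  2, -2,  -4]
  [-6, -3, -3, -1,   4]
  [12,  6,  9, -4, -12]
λ = -2: alg = 5, geom = 2

Step 1 — factor the characteristic polynomial to read off the algebraic multiplicities:
  χ_A(x) = (x + 2)^5

Step 2 — compute geometric multiplicities via the rank-nullity identity g(λ) = n − rank(A − λI):
  rank(A − (-2)·I) = 3, so dim ker(A − (-2)·I) = n − 3 = 2

Summary:
  λ = -2: algebraic multiplicity = 5, geometric multiplicity = 2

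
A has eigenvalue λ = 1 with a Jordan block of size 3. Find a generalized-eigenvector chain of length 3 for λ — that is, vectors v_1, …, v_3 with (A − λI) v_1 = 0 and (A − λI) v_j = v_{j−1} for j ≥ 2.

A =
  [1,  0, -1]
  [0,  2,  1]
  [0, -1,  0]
A Jordan chain for λ = 1 of length 3:
v_1 = (1, 0, 0)ᵀ
v_2 = (0, 1, -1)ᵀ
v_3 = (0, 1, 0)ᵀ

Let N = A − (1)·I. We want v_3 with N^3 v_3 = 0 but N^2 v_3 ≠ 0; then v_{j-1} := N · v_j for j = 3, …, 2.

Pick v_3 = (0, 1, 0)ᵀ.
Then v_2 = N · v_3 = (0, 1, -1)ᵀ.
Then v_1 = N · v_2 = (1, 0, 0)ᵀ.

Sanity check: (A − (1)·I) v_1 = (0, 0, 0)ᵀ = 0. ✓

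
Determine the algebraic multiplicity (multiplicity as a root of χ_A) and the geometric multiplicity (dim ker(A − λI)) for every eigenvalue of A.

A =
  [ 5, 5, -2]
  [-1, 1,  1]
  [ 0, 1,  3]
λ = 3: alg = 3, geom = 1

Step 1 — factor the characteristic polynomial to read off the algebraic multiplicities:
  χ_A(x) = (x - 3)^3

Step 2 — compute geometric multiplicities via the rank-nullity identity g(λ) = n − rank(A − λI):
  rank(A − (3)·I) = 2, so dim ker(A − (3)·I) = n − 2 = 1

Summary:
  λ = 3: algebraic multiplicity = 3, geometric multiplicity = 1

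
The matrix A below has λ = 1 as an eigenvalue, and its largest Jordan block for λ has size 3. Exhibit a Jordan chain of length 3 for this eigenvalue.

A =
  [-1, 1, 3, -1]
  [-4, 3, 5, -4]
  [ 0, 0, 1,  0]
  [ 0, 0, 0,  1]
A Jordan chain for λ = 1 of length 3:
v_1 = (-1, -2, 0, 0)ᵀ
v_2 = (3, 5, 0, 0)ᵀ
v_3 = (0, 0, 1, 0)ᵀ

Let N = A − (1)·I. We want v_3 with N^3 v_3 = 0 but N^2 v_3 ≠ 0; then v_{j-1} := N · v_j for j = 3, …, 2.

Pick v_3 = (0, 0, 1, 0)ᵀ.
Then v_2 = N · v_3 = (3, 5, 0, 0)ᵀ.
Then v_1 = N · v_2 = (-1, -2, 0, 0)ᵀ.

Sanity check: (A − (1)·I) v_1 = (0, 0, 0, 0)ᵀ = 0. ✓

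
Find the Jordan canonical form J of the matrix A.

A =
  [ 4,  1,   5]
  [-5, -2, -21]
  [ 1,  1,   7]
J_3(3)

The characteristic polynomial is
  det(x·I − A) = x^3 - 9*x^2 + 27*x - 27 = (x - 3)^3

Eigenvalues and multiplicities (the geometric multiplicity of λ is n − rank(A − λI), which equals the number of Jordan blocks for λ):
  λ = 3: algebraic multiplicity = 3, geometric multiplicity = 1

Determining the block sizes for each eigenvalue:
  λ = 3: one block (gm = 1), so the single block has size am = 3 → block sizes [3]

Assembling the blocks gives a Jordan form
J =
  [3, 1, 0]
  [0, 3, 1]
  [0, 0, 3]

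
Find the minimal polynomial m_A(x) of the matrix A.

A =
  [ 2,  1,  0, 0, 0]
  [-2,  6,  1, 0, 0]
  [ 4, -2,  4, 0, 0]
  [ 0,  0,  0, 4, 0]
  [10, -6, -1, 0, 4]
x^3 - 12*x^2 + 48*x - 64

The characteristic polynomial is χ_A(x) = (x - 4)^5, so the eigenvalues are known. The minimal polynomial is
  m_A(x) = Π_λ (x − λ)^{k_λ}
where k_λ is the size of the *largest* Jordan block for λ (equivalently, the smallest k with (A − λI)^k v = 0 for every generalised eigenvector v of λ).

  λ = 4: largest Jordan block has size 3, contributing (x − 4)^3

So m_A(x) = (x - 4)^3 = x^3 - 12*x^2 + 48*x - 64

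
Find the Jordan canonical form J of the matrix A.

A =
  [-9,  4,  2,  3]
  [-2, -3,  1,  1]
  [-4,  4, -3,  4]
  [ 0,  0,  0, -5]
J_2(-5) ⊕ J_2(-5)

The characteristic polynomial is
  det(x·I − A) = x^4 + 20*x^3 + 150*x^2 + 500*x + 625 = (x + 5)^4

Eigenvalues and multiplicities (the geometric multiplicity of λ is n − rank(A − λI), which equals the number of Jordan blocks for λ):
  λ = -5: algebraic multiplicity = 4, geometric multiplicity = 2

Determining the block sizes for each eigenvalue:
  λ = -5: with am = 4 and gm = 2, the partition is not yet determined (e.g. several partitions of 4 into 2 parts exist). Let N = A − (-5)·I. Computing rank(N^1) = 2, rank(N^2) = 0; the number of blocks of size ≥ j is rank(N^{j−1}) − rank(N^j), giving [2, 2]. So we have 2 block(s) of size 2 → block sizes [2, 2]

Assembling the blocks gives a Jordan form
J =
  [-5,  1,  0,  0]
  [ 0, -5,  0,  0]
  [ 0,  0, -5,  1]
  [ 0,  0,  0, -5]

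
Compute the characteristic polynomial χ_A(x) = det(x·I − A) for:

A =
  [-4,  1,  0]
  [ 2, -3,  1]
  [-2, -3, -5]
x^3 + 12*x^2 + 48*x + 64

Expanding det(x·I − A) (e.g. by cofactor expansion or by noting that A is similar to its Jordan form J, which has the same characteristic polynomial as A) gives
  χ_A(x) = x^3 + 12*x^2 + 48*x + 64
which factors as (x + 4)^3. The eigenvalues (with algebraic multiplicities) are λ = -4 with multiplicity 3.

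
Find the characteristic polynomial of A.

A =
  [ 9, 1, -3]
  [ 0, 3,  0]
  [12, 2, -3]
x^3 - 9*x^2 + 27*x - 27

Expanding det(x·I − A) (e.g. by cofactor expansion or by noting that A is similar to its Jordan form J, which has the same characteristic polynomial as A) gives
  χ_A(x) = x^3 - 9*x^2 + 27*x - 27
which factors as (x - 3)^3. The eigenvalues (with algebraic multiplicities) are λ = 3 with multiplicity 3.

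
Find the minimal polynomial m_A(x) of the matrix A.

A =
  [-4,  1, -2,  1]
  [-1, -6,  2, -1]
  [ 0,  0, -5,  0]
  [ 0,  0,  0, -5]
x^2 + 10*x + 25

The characteristic polynomial is χ_A(x) = (x + 5)^4, so the eigenvalues are known. The minimal polynomial is
  m_A(x) = Π_λ (x − λ)^{k_λ}
where k_λ is the size of the *largest* Jordan block for λ (equivalently, the smallest k with (A − λI)^k v = 0 for every generalised eigenvector v of λ).

  λ = -5: largest Jordan block has size 2, contributing (x + 5)^2

So m_A(x) = (x + 5)^2 = x^2 + 10*x + 25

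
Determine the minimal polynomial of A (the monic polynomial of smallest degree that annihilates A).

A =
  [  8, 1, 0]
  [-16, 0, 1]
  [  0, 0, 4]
x^3 - 12*x^2 + 48*x - 64

The characteristic polynomial is χ_A(x) = (x - 4)^3, so the eigenvalues are known. The minimal polynomial is
  m_A(x) = Π_λ (x − λ)^{k_λ}
where k_λ is the size of the *largest* Jordan block for λ (equivalently, the smallest k with (A − λI)^k v = 0 for every generalised eigenvector v of λ).

  λ = 4: largest Jordan block has size 3, contributing (x − 4)^3

So m_A(x) = (x - 4)^3 = x^3 - 12*x^2 + 48*x - 64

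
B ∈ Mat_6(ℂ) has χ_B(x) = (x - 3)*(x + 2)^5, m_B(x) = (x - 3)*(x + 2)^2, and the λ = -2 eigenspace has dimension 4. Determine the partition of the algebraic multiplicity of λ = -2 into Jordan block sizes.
Block sizes for λ = -2: [2, 1, 1, 1]

Step 1 — from the characteristic polynomial, algebraic multiplicity of λ = -2 is 5. From dim ker(B − (-2)·I) = 4, there are exactly 4 Jordan blocks for λ = -2.
Step 2 — from the minimal polynomial, the factor (x + 2)^2 tells us the largest block for λ = -2 has size 2.
Step 3 — with total size 5, 4 blocks, and largest block 2, the block sizes (in nonincreasing order) are [2, 1, 1, 1].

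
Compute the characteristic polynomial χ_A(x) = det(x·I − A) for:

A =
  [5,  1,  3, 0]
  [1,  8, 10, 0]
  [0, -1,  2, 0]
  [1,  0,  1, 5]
x^4 - 20*x^3 + 150*x^2 - 500*x + 625

Expanding det(x·I − A) (e.g. by cofactor expansion or by noting that A is similar to its Jordan form J, which has the same characteristic polynomial as A) gives
  χ_A(x) = x^4 - 20*x^3 + 150*x^2 - 500*x + 625
which factors as (x - 5)^4. The eigenvalues (with algebraic multiplicities) are λ = 5 with multiplicity 4.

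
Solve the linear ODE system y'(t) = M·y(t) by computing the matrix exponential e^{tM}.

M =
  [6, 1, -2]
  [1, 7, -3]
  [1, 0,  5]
e^{tM} =
  [-t^2*exp(6*t)/2 + exp(6*t), t^2*exp(6*t)/2 + t*exp(6*t), -t^2*exp(6*t)/2 - 2*t*exp(6*t)]
  [-t^2*exp(6*t) + t*exp(6*t), t^2*exp(6*t) + t*exp(6*t) + exp(6*t), -t^2*exp(6*t) - 3*t*exp(6*t)]
  [-t^2*exp(6*t)/2 + t*exp(6*t), t^2*exp(6*t)/2, -t^2*exp(6*t)/2 - t*exp(6*t) + exp(6*t)]

Strategy: write M = P · J · P⁻¹ where J is a Jordan canonical form, so e^{tM} = P · e^{tJ} · P⁻¹, and e^{tJ} can be computed block-by-block.

M has Jordan form
J =
  [6, 1, 0]
  [0, 6, 1]
  [0, 0, 6]
(up to reordering of blocks).

Per-block formulas:
  For a 3×3 Jordan block J_3(6): exp(t · J_3(6)) = e^(6t)·(I + t·N + (t^2/2)·N^2), where N is the 3×3 nilpotent shift.

After assembling e^{tJ} and conjugating by P, we get:

e^{tM} =
  [-t^2*exp(6*t)/2 + exp(6*t), t^2*exp(6*t)/2 + t*exp(6*t), -t^2*exp(6*t)/2 - 2*t*exp(6*t)]
  [-t^2*exp(6*t) + t*exp(6*t), t^2*exp(6*t) + t*exp(6*t) + exp(6*t), -t^2*exp(6*t) - 3*t*exp(6*t)]
  [-t^2*exp(6*t)/2 + t*exp(6*t), t^2*exp(6*t)/2, -t^2*exp(6*t)/2 - t*exp(6*t) + exp(6*t)]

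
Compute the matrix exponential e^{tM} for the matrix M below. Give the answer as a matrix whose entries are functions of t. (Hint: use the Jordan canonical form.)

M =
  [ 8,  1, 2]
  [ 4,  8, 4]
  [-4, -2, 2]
e^{tM} =
  [2*t*exp(6*t) + exp(6*t), t*exp(6*t), 2*t*exp(6*t)]
  [4*t*exp(6*t), 2*t*exp(6*t) + exp(6*t), 4*t*exp(6*t)]
  [-4*t*exp(6*t), -2*t*exp(6*t), -4*t*exp(6*t) + exp(6*t)]

Strategy: write M = P · J · P⁻¹ where J is a Jordan canonical form, so e^{tM} = P · e^{tJ} · P⁻¹, and e^{tJ} can be computed block-by-block.

M has Jordan form
J =
  [6, 1, 0]
  [0, 6, 0]
  [0, 0, 6]
(up to reordering of blocks).

Per-block formulas:
  For a 1×1 block at λ = 6: exp(t · [6]) = [e^(6t)].
  For a 2×2 Jordan block J_2(6): exp(t · J_2(6)) = e^(6t)·(I + t·N), where N is the 2×2 nilpotent shift.

After assembling e^{tJ} and conjugating by P, we get:

e^{tM} =
  [2*t*exp(6*t) + exp(6*t), t*exp(6*t), 2*t*exp(6*t)]
  [4*t*exp(6*t), 2*t*exp(6*t) + exp(6*t), 4*t*exp(6*t)]
  [-4*t*exp(6*t), -2*t*exp(6*t), -4*t*exp(6*t) + exp(6*t)]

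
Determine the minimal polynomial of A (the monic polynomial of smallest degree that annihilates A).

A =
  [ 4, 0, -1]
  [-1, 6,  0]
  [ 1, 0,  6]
x^3 - 16*x^2 + 85*x - 150

The characteristic polynomial is χ_A(x) = (x - 6)*(x - 5)^2, so the eigenvalues are known. The minimal polynomial is
  m_A(x) = Π_λ (x − λ)^{k_λ}
where k_λ is the size of the *largest* Jordan block for λ (equivalently, the smallest k with (A − λI)^k v = 0 for every generalised eigenvector v of λ).

  λ = 5: largest Jordan block has size 2, contributing (x − 5)^2
  λ = 6: largest Jordan block has size 1, contributing (x − 6)

So m_A(x) = (x - 6)*(x - 5)^2 = x^3 - 16*x^2 + 85*x - 150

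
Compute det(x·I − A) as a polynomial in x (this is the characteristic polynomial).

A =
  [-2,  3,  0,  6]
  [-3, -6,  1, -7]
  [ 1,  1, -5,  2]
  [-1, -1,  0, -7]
x^4 + 20*x^3 + 150*x^2 + 500*x + 625

Expanding det(x·I − A) (e.g. by cofactor expansion or by noting that A is similar to its Jordan form J, which has the same characteristic polynomial as A) gives
  χ_A(x) = x^4 + 20*x^3 + 150*x^2 + 500*x + 625
which factors as (x + 5)^4. The eigenvalues (with algebraic multiplicities) are λ = -5 with multiplicity 4.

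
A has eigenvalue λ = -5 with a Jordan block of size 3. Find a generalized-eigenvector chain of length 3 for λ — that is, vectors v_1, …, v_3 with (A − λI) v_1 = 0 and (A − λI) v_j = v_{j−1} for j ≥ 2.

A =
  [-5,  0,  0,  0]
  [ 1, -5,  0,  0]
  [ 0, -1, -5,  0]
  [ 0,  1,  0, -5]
A Jordan chain for λ = -5 of length 3:
v_1 = (0, 0, -1, 1)ᵀ
v_2 = (0, 1, 0, 0)ᵀ
v_3 = (1, 0, 0, 0)ᵀ

Let N = A − (-5)·I. We want v_3 with N^3 v_3 = 0 but N^2 v_3 ≠ 0; then v_{j-1} := N · v_j for j = 3, …, 2.

Pick v_3 = (1, 0, 0, 0)ᵀ.
Then v_2 = N · v_3 = (0, 1, 0, 0)ᵀ.
Then v_1 = N · v_2 = (0, 0, -1, 1)ᵀ.

Sanity check: (A − (-5)·I) v_1 = (0, 0, 0, 0)ᵀ = 0. ✓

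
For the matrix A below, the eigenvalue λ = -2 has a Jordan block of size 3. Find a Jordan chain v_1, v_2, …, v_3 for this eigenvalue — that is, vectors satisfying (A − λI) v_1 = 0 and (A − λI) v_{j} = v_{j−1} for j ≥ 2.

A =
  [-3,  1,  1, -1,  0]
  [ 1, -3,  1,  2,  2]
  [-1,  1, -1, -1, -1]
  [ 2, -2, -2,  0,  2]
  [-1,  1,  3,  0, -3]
A Jordan chain for λ = -2 of length 3:
v_1 = (-1, -1, 0, 0, 0)ᵀ
v_2 = (-1, 1, -1, 2, -1)ᵀ
v_3 = (1, 0, 0, 0, 0)ᵀ

Let N = A − (-2)·I. We want v_3 with N^3 v_3 = 0 but N^2 v_3 ≠ 0; then v_{j-1} := N · v_j for j = 3, …, 2.

Pick v_3 = (1, 0, 0, 0, 0)ᵀ.
Then v_2 = N · v_3 = (-1, 1, -1, 2, -1)ᵀ.
Then v_1 = N · v_2 = (-1, -1, 0, 0, 0)ᵀ.

Sanity check: (A − (-2)·I) v_1 = (0, 0, 0, 0, 0)ᵀ = 0. ✓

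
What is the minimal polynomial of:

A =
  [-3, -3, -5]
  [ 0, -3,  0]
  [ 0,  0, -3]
x^2 + 6*x + 9

The characteristic polynomial is χ_A(x) = (x + 3)^3, so the eigenvalues are known. The minimal polynomial is
  m_A(x) = Π_λ (x − λ)^{k_λ}
where k_λ is the size of the *largest* Jordan block for λ (equivalently, the smallest k with (A − λI)^k v = 0 for every generalised eigenvector v of λ).

  λ = -3: largest Jordan block has size 2, contributing (x + 3)^2

So m_A(x) = (x + 3)^2 = x^2 + 6*x + 9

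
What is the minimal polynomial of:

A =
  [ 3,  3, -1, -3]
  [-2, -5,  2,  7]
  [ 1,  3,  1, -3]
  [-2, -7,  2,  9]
x^2 - 4*x + 4

The characteristic polynomial is χ_A(x) = (x - 2)^4, so the eigenvalues are known. The minimal polynomial is
  m_A(x) = Π_λ (x − λ)^{k_λ}
where k_λ is the size of the *largest* Jordan block for λ (equivalently, the smallest k with (A − λI)^k v = 0 for every generalised eigenvector v of λ).

  λ = 2: largest Jordan block has size 2, contributing (x − 2)^2

So m_A(x) = (x - 2)^2 = x^2 - 4*x + 4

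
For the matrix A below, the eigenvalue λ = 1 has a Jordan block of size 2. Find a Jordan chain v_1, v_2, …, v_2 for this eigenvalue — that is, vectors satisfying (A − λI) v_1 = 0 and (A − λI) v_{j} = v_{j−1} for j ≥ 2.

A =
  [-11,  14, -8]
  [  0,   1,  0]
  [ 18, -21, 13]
A Jordan chain for λ = 1 of length 2:
v_1 = (-12, 0, 18)ᵀ
v_2 = (1, 0, 0)ᵀ

Let N = A − (1)·I. We want v_2 with N^2 v_2 = 0 but N^1 v_2 ≠ 0; then v_{j-1} := N · v_j for j = 2, …, 2.

Pick v_2 = (1, 0, 0)ᵀ.
Then v_1 = N · v_2 = (-12, 0, 18)ᵀ.

Sanity check: (A − (1)·I) v_1 = (0, 0, 0)ᵀ = 0. ✓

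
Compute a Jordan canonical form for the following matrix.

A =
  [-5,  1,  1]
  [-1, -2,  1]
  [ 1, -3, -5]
J_3(-4)

The characteristic polynomial is
  det(x·I − A) = x^3 + 12*x^2 + 48*x + 64 = (x + 4)^3

Eigenvalues and multiplicities (the geometric multiplicity of λ is n − rank(A − λI), which equals the number of Jordan blocks for λ):
  λ = -4: algebraic multiplicity = 3, geometric multiplicity = 1

Determining the block sizes for each eigenvalue:
  λ = -4: one block (gm = 1), so the single block has size am = 3 → block sizes [3]

Assembling the blocks gives a Jordan form
J =
  [-4,  1,  0]
  [ 0, -4,  1]
  [ 0,  0, -4]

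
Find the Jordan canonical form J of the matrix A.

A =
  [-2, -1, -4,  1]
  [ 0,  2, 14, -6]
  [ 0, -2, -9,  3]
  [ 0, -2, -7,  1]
J_3(-2) ⊕ J_1(-2)

The characteristic polynomial is
  det(x·I − A) = x^4 + 8*x^3 + 24*x^2 + 32*x + 16 = (x + 2)^4

Eigenvalues and multiplicities (the geometric multiplicity of λ is n − rank(A − λI), which equals the number of Jordan blocks for λ):
  λ = -2: algebraic multiplicity = 4, geometric multiplicity = 2

Determining the block sizes for each eigenvalue:
  λ = -2: with am = 4 and gm = 2, the partition is not yet determined (e.g. several partitions of 4 into 2 parts exist). Let N = A − (-2)·I. Computing rank(N^1) = 2, rank(N^2) = 1, rank(N^3) = 0; the number of blocks of size ≥ j is rank(N^{j−1}) − rank(N^j), giving [2, 1, 1]. So we have 1 block(s) of size 3, 1 block(s) of size 1 → block sizes [3, 1]

Assembling the blocks gives a Jordan form
J =
  [-2,  1,  0,  0]
  [ 0, -2,  1,  0]
  [ 0,  0, -2,  0]
  [ 0,  0,  0, -2]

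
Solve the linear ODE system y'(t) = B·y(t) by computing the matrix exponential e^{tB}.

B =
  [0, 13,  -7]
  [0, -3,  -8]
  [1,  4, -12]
e^{tB} =
  [9*t^2*exp(-5*t) + 5*t*exp(-5*t) + exp(-5*t), 63*t^2*exp(-5*t)/2 + 13*t*exp(-5*t), -45*t^2*exp(-5*t) - 7*t*exp(-5*t)]
  [-4*t^2*exp(-5*t), -14*t^2*exp(-5*t) + 2*t*exp(-5*t) + exp(-5*t), 20*t^2*exp(-5*t) - 8*t*exp(-5*t)]
  [-t^2*exp(-5*t) + t*exp(-5*t), -7*t^2*exp(-5*t)/2 + 4*t*exp(-5*t), 5*t^2*exp(-5*t) - 7*t*exp(-5*t) + exp(-5*t)]

Strategy: write B = P · J · P⁻¹ where J is a Jordan canonical form, so e^{tB} = P · e^{tJ} · P⁻¹, and e^{tJ} can be computed block-by-block.

B has Jordan form
J =
  [-5,  1,  0]
  [ 0, -5,  1]
  [ 0,  0, -5]
(up to reordering of blocks).

Per-block formulas:
  For a 3×3 Jordan block J_3(-5): exp(t · J_3(-5)) = e^(-5t)·(I + t·N + (t^2/2)·N^2), where N is the 3×3 nilpotent shift.

After assembling e^{tJ} and conjugating by P, we get:

e^{tB} =
  [9*t^2*exp(-5*t) + 5*t*exp(-5*t) + exp(-5*t), 63*t^2*exp(-5*t)/2 + 13*t*exp(-5*t), -45*t^2*exp(-5*t) - 7*t*exp(-5*t)]
  [-4*t^2*exp(-5*t), -14*t^2*exp(-5*t) + 2*t*exp(-5*t) + exp(-5*t), 20*t^2*exp(-5*t) - 8*t*exp(-5*t)]
  [-t^2*exp(-5*t) + t*exp(-5*t), -7*t^2*exp(-5*t)/2 + 4*t*exp(-5*t), 5*t^2*exp(-5*t) - 7*t*exp(-5*t) + exp(-5*t)]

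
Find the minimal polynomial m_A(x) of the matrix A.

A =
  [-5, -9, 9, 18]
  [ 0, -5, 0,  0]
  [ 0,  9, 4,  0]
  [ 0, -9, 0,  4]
x^2 + x - 20

The characteristic polynomial is χ_A(x) = (x - 4)^2*(x + 5)^2, so the eigenvalues are known. The minimal polynomial is
  m_A(x) = Π_λ (x − λ)^{k_λ}
where k_λ is the size of the *largest* Jordan block for λ (equivalently, the smallest k with (A − λI)^k v = 0 for every generalised eigenvector v of λ).

  λ = -5: largest Jordan block has size 1, contributing (x + 5)
  λ = 4: largest Jordan block has size 1, contributing (x − 4)

So m_A(x) = (x - 4)*(x + 5) = x^2 + x - 20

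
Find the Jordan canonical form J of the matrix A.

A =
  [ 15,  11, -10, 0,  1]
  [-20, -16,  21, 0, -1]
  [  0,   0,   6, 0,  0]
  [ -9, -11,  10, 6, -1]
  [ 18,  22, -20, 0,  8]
J_1(-5) ⊕ J_2(6) ⊕ J_1(6) ⊕ J_1(6)

The characteristic polynomial is
  det(x·I − A) = x^5 - 19*x^4 + 96*x^3 + 216*x^2 - 3024*x + 6480 = (x - 6)^4*(x + 5)

Eigenvalues and multiplicities (the geometric multiplicity of λ is n − rank(A − λI), which equals the number of Jordan blocks for λ):
  λ = -5: algebraic multiplicity = 1, geometric multiplicity = 1
  λ = 6: algebraic multiplicity = 4, geometric multiplicity = 3

Determining the block sizes for each eigenvalue:
  λ = -5: one block (gm = 1), so the single block has size am = 1 → block sizes [1]
  λ = 6: 3 blocks summing to 4 forces exactly one block of size 2 and the rest size 1 → block sizes [2, 1, 1]

Assembling the blocks gives a Jordan form
J =
  [-5, 0, 0, 0, 0]
  [ 0, 6, 1, 0, 0]
  [ 0, 0, 6, 0, 0]
  [ 0, 0, 0, 6, 0]
  [ 0, 0, 0, 0, 6]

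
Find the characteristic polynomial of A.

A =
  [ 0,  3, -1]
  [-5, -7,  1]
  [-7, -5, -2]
x^3 + 9*x^2 + 27*x + 27

Expanding det(x·I − A) (e.g. by cofactor expansion or by noting that A is similar to its Jordan form J, which has the same characteristic polynomial as A) gives
  χ_A(x) = x^3 + 9*x^2 + 27*x + 27
which factors as (x + 3)^3. The eigenvalues (with algebraic multiplicities) are λ = -3 with multiplicity 3.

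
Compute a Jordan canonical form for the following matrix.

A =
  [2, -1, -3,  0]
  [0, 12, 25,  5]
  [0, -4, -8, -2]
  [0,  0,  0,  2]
J_3(2) ⊕ J_1(2)

The characteristic polynomial is
  det(x·I − A) = x^4 - 8*x^3 + 24*x^2 - 32*x + 16 = (x - 2)^4

Eigenvalues and multiplicities (the geometric multiplicity of λ is n − rank(A − λI), which equals the number of Jordan blocks for λ):
  λ = 2: algebraic multiplicity = 4, geometric multiplicity = 2

Determining the block sizes for each eigenvalue:
  λ = 2: with am = 4 and gm = 2, the partition is not yet determined (e.g. several partitions of 4 into 2 parts exist). Let N = A − (2)·I. Computing rank(N^1) = 2, rank(N^2) = 1, rank(N^3) = 0; the number of blocks of size ≥ j is rank(N^{j−1}) − rank(N^j), giving [2, 1, 1]. So we have 1 block(s) of size 3, 1 block(s) of size 1 → block sizes [3, 1]

Assembling the blocks gives a Jordan form
J =
  [2, 1, 0, 0]
  [0, 2, 1, 0]
  [0, 0, 2, 0]
  [0, 0, 0, 2]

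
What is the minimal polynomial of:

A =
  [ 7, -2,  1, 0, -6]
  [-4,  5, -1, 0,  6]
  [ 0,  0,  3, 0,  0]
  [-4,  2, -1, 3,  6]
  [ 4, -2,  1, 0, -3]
x^2 - 6*x + 9

The characteristic polynomial is χ_A(x) = (x - 3)^5, so the eigenvalues are known. The minimal polynomial is
  m_A(x) = Π_λ (x − λ)^{k_λ}
where k_λ is the size of the *largest* Jordan block for λ (equivalently, the smallest k with (A − λI)^k v = 0 for every generalised eigenvector v of λ).

  λ = 3: largest Jordan block has size 2, contributing (x − 3)^2

So m_A(x) = (x - 3)^2 = x^2 - 6*x + 9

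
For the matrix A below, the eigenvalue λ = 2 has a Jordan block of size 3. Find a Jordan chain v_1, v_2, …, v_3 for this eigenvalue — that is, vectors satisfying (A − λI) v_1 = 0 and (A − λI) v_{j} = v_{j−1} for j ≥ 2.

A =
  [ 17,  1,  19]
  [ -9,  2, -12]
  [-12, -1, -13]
A Jordan chain for λ = 2 of length 3:
v_1 = (-12, 9, 9)ᵀ
v_2 = (15, -9, -12)ᵀ
v_3 = (1, 0, 0)ᵀ

Let N = A − (2)·I. We want v_3 with N^3 v_3 = 0 but N^2 v_3 ≠ 0; then v_{j-1} := N · v_j for j = 3, …, 2.

Pick v_3 = (1, 0, 0)ᵀ.
Then v_2 = N · v_3 = (15, -9, -12)ᵀ.
Then v_1 = N · v_2 = (-12, 9, 9)ᵀ.

Sanity check: (A − (2)·I) v_1 = (0, 0, 0)ᵀ = 0. ✓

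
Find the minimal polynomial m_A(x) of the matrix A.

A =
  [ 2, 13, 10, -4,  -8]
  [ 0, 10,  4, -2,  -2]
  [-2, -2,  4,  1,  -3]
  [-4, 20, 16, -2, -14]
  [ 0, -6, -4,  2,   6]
x^2 - 8*x + 16

The characteristic polynomial is χ_A(x) = (x - 4)^5, so the eigenvalues are known. The minimal polynomial is
  m_A(x) = Π_λ (x − λ)^{k_λ}
where k_λ is the size of the *largest* Jordan block for λ (equivalently, the smallest k with (A − λI)^k v = 0 for every generalised eigenvector v of λ).

  λ = 4: largest Jordan block has size 2, contributing (x − 4)^2

So m_A(x) = (x - 4)^2 = x^2 - 8*x + 16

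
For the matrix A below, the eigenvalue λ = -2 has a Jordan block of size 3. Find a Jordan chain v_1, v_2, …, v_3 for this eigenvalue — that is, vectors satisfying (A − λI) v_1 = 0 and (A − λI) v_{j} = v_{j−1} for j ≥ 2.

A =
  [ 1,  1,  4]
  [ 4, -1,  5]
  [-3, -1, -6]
A Jordan chain for λ = -2 of length 3:
v_1 = (1, 1, -1)ᵀ
v_2 = (3, 4, -3)ᵀ
v_3 = (1, 0, 0)ᵀ

Let N = A − (-2)·I. We want v_3 with N^3 v_3 = 0 but N^2 v_3 ≠ 0; then v_{j-1} := N · v_j for j = 3, …, 2.

Pick v_3 = (1, 0, 0)ᵀ.
Then v_2 = N · v_3 = (3, 4, -3)ᵀ.
Then v_1 = N · v_2 = (1, 1, -1)ᵀ.

Sanity check: (A − (-2)·I) v_1 = (0, 0, 0)ᵀ = 0. ✓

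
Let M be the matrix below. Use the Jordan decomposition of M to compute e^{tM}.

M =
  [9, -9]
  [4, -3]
e^{tM} =
  [6*t*exp(3*t) + exp(3*t), -9*t*exp(3*t)]
  [4*t*exp(3*t), -6*t*exp(3*t) + exp(3*t)]

Strategy: write M = P · J · P⁻¹ where J is a Jordan canonical form, so e^{tM} = P · e^{tJ} · P⁻¹, and e^{tJ} can be computed block-by-block.

M has Jordan form
J =
  [3, 1]
  [0, 3]
(up to reordering of blocks).

Per-block formulas:
  For a 2×2 Jordan block J_2(3): exp(t · J_2(3)) = e^(3t)·(I + t·N), where N is the 2×2 nilpotent shift.

After assembling e^{tJ} and conjugating by P, we get:

e^{tM} =
  [6*t*exp(3*t) + exp(3*t), -9*t*exp(3*t)]
  [4*t*exp(3*t), -6*t*exp(3*t) + exp(3*t)]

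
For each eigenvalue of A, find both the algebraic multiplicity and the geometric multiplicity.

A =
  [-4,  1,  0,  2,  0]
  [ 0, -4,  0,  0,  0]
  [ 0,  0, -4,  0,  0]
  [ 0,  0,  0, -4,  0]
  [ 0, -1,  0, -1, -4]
λ = -4: alg = 5, geom = 3

Step 1 — factor the characteristic polynomial to read off the algebraic multiplicities:
  χ_A(x) = (x + 4)^5

Step 2 — compute geometric multiplicities via the rank-nullity identity g(λ) = n − rank(A − λI):
  rank(A − (-4)·I) = 2, so dim ker(A − (-4)·I) = n − 2 = 3

Summary:
  λ = -4: algebraic multiplicity = 5, geometric multiplicity = 3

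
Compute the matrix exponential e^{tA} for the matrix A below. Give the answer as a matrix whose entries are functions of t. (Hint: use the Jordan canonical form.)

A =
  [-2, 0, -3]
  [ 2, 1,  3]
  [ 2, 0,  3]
e^{tA} =
  [3 - 2*exp(t), 0, 3 - 3*exp(t)]
  [2*t*exp(t), exp(t), 3*t*exp(t)]
  [2*exp(t) - 2, 0, 3*exp(t) - 2]

Strategy: write A = P · J · P⁻¹ where J is a Jordan canonical form, so e^{tA} = P · e^{tJ} · P⁻¹, and e^{tJ} can be computed block-by-block.

A has Jordan form
J =
  [0, 0, 0]
  [0, 1, 1]
  [0, 0, 1]
(up to reordering of blocks).

Per-block formulas:
  For a 2×2 Jordan block J_2(1): exp(t · J_2(1)) = e^(1t)·(I + t·N), where N is the 2×2 nilpotent shift.
  For a 1×1 block at λ = 0: exp(t · [0]) = [e^(0t)].

After assembling e^{tJ} and conjugating by P, we get:

e^{tA} =
  [3 - 2*exp(t), 0, 3 - 3*exp(t)]
  [2*t*exp(t), exp(t), 3*t*exp(t)]
  [2*exp(t) - 2, 0, 3*exp(t) - 2]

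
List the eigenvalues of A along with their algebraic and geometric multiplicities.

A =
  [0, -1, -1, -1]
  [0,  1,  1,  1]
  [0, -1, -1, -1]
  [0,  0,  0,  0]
λ = 0: alg = 4, geom = 3

Step 1 — factor the characteristic polynomial to read off the algebraic multiplicities:
  χ_A(x) = x^4

Step 2 — compute geometric multiplicities via the rank-nullity identity g(λ) = n − rank(A − λI):
  rank(A − (0)·I) = 1, so dim ker(A − (0)·I) = n − 1 = 3

Summary:
  λ = 0: algebraic multiplicity = 4, geometric multiplicity = 3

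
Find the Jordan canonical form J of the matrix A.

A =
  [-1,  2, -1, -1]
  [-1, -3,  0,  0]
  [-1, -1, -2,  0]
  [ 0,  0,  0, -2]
J_3(-2) ⊕ J_1(-2)

The characteristic polynomial is
  det(x·I − A) = x^4 + 8*x^3 + 24*x^2 + 32*x + 16 = (x + 2)^4

Eigenvalues and multiplicities (the geometric multiplicity of λ is n − rank(A − λI), which equals the number of Jordan blocks for λ):
  λ = -2: algebraic multiplicity = 4, geometric multiplicity = 2

Determining the block sizes for each eigenvalue:
  λ = -2: with am = 4 and gm = 2, the partition is not yet determined (e.g. several partitions of 4 into 2 parts exist). Let N = A − (-2)·I. Computing rank(N^1) = 2, rank(N^2) = 1, rank(N^3) = 0; the number of blocks of size ≥ j is rank(N^{j−1}) − rank(N^j), giving [2, 1, 1]. So we have 1 block(s) of size 3, 1 block(s) of size 1 → block sizes [3, 1]

Assembling the blocks gives a Jordan form
J =
  [-2,  1,  0,  0]
  [ 0, -2,  1,  0]
  [ 0,  0, -2,  0]
  [ 0,  0,  0, -2]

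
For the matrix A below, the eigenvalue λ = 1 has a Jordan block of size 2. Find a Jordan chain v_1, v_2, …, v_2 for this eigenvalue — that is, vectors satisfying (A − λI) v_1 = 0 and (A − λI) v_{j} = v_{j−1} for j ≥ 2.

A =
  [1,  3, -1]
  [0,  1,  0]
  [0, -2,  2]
A Jordan chain for λ = 1 of length 2:
v_1 = (1, 0, 0)ᵀ
v_2 = (0, 1, 2)ᵀ

Let N = A − (1)·I. We want v_2 with N^2 v_2 = 0 but N^1 v_2 ≠ 0; then v_{j-1} := N · v_j for j = 2, …, 2.

Pick v_2 = (0, 1, 2)ᵀ.
Then v_1 = N · v_2 = (1, 0, 0)ᵀ.

Sanity check: (A − (1)·I) v_1 = (0, 0, 0)ᵀ = 0. ✓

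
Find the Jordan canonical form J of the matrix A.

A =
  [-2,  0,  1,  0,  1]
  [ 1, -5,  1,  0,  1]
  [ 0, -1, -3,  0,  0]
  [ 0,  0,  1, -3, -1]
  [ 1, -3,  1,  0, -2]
J_3(-3) ⊕ J_2(-3)

The characteristic polynomial is
  det(x·I − A) = x^5 + 15*x^4 + 90*x^3 + 270*x^2 + 405*x + 243 = (x + 3)^5

Eigenvalues and multiplicities (the geometric multiplicity of λ is n − rank(A − λI), which equals the number of Jordan blocks for λ):
  λ = -3: algebraic multiplicity = 5, geometric multiplicity = 2

Determining the block sizes for each eigenvalue:
  λ = -3: with am = 5 and gm = 2, the partition is not yet determined (e.g. several partitions of 5 into 2 parts exist). Let N = A − (-3)·I. Computing rank(N^1) = 3, rank(N^2) = 1, rank(N^3) = 0; the number of blocks of size ≥ j is rank(N^{j−1}) − rank(N^j), giving [2, 2, 1]. So we have 1 block(s) of size 3, 1 block(s) of size 2 → block sizes [3, 2]

Assembling the blocks gives a Jordan form
J =
  [-3,  1,  0,  0,  0]
  [ 0, -3,  1,  0,  0]
  [ 0,  0, -3,  0,  0]
  [ 0,  0,  0, -3,  1]
  [ 0,  0,  0,  0, -3]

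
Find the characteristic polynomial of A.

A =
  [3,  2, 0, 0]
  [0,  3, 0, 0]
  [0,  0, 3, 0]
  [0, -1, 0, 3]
x^4 - 12*x^3 + 54*x^2 - 108*x + 81

Expanding det(x·I − A) (e.g. by cofactor expansion or by noting that A is similar to its Jordan form J, which has the same characteristic polynomial as A) gives
  χ_A(x) = x^4 - 12*x^3 + 54*x^2 - 108*x + 81
which factors as (x - 3)^4. The eigenvalues (with algebraic multiplicities) are λ = 3 with multiplicity 4.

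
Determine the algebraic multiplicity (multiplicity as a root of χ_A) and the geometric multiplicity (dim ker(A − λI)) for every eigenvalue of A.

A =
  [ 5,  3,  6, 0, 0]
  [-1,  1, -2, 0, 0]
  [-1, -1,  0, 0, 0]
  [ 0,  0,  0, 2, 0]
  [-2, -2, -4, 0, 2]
λ = 2: alg = 5, geom = 4

Step 1 — factor the characteristic polynomial to read off the algebraic multiplicities:
  χ_A(x) = (x - 2)^5

Step 2 — compute geometric multiplicities via the rank-nullity identity g(λ) = n − rank(A − λI):
  rank(A − (2)·I) = 1, so dim ker(A − (2)·I) = n − 1 = 4

Summary:
  λ = 2: algebraic multiplicity = 5, geometric multiplicity = 4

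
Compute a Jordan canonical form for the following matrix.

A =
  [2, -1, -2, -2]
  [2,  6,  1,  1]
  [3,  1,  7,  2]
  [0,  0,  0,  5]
J_3(5) ⊕ J_1(5)

The characteristic polynomial is
  det(x·I − A) = x^4 - 20*x^3 + 150*x^2 - 500*x + 625 = (x - 5)^4

Eigenvalues and multiplicities (the geometric multiplicity of λ is n − rank(A − λI), which equals the number of Jordan blocks for λ):
  λ = 5: algebraic multiplicity = 4, geometric multiplicity = 2

Determining the block sizes for each eigenvalue:
  λ = 5: with am = 4 and gm = 2, the partition is not yet determined (e.g. several partitions of 4 into 2 parts exist). Let N = A − (5)·I. Computing rank(N^1) = 2, rank(N^2) = 1, rank(N^3) = 0; the number of blocks of size ≥ j is rank(N^{j−1}) − rank(N^j), giving [2, 1, 1]. So we have 1 block(s) of size 3, 1 block(s) of size 1 → block sizes [3, 1]

Assembling the blocks gives a Jordan form
J =
  [5, 1, 0, 0]
  [0, 5, 1, 0]
  [0, 0, 5, 0]
  [0, 0, 0, 5]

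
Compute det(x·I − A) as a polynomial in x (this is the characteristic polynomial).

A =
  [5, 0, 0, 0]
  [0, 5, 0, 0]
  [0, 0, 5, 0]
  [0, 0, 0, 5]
x^4 - 20*x^3 + 150*x^2 - 500*x + 625

Expanding det(x·I − A) (e.g. by cofactor expansion or by noting that A is similar to its Jordan form J, which has the same characteristic polynomial as A) gives
  χ_A(x) = x^4 - 20*x^3 + 150*x^2 - 500*x + 625
which factors as (x - 5)^4. The eigenvalues (with algebraic multiplicities) are λ = 5 with multiplicity 4.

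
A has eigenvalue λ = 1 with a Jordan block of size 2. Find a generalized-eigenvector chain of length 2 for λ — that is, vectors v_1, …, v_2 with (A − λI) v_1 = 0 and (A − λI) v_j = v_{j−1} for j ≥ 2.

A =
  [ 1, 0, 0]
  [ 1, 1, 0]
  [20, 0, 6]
A Jordan chain for λ = 1 of length 2:
v_1 = (0, 1, 0)ᵀ
v_2 = (1, 0, -4)ᵀ

Let N = A − (1)·I. We want v_2 with N^2 v_2 = 0 but N^1 v_2 ≠ 0; then v_{j-1} := N · v_j for j = 2, …, 2.

Pick v_2 = (1, 0, -4)ᵀ.
Then v_1 = N · v_2 = (0, 1, 0)ᵀ.

Sanity check: (A − (1)·I) v_1 = (0, 0, 0)ᵀ = 0. ✓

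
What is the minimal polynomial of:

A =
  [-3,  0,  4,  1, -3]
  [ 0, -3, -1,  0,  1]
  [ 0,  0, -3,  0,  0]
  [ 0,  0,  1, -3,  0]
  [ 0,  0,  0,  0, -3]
x^3 + 9*x^2 + 27*x + 27

The characteristic polynomial is χ_A(x) = (x + 3)^5, so the eigenvalues are known. The minimal polynomial is
  m_A(x) = Π_λ (x − λ)^{k_λ}
where k_λ is the size of the *largest* Jordan block for λ (equivalently, the smallest k with (A − λI)^k v = 0 for every generalised eigenvector v of λ).

  λ = -3: largest Jordan block has size 3, contributing (x + 3)^3

So m_A(x) = (x + 3)^3 = x^3 + 9*x^2 + 27*x + 27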